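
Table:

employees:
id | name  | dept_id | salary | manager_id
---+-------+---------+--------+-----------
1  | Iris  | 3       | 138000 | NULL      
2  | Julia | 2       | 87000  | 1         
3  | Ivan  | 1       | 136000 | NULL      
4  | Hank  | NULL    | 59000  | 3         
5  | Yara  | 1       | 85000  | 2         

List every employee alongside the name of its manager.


This is a self-join: employees is joined to a second copy of itself, matching each row's manager_id to another row's id. Use LEFT JOIN so rows with manager_id=NULL are kept.
  - employee 1 (Iris): manager_id=NULL -> NULL
  - employee 2 (Julia): manager_id=1 -> Iris
  - employee 3 (Ivan): manager_id=NULL -> NULL
  - employee 4 (Hank): manager_id=3 -> Ivan
  - employee 5 (Yara): manager_id=2 -> Julia

SQL:
SELECT a.name AS item, b.name AS manager
FROM employees a
LEFT JOIN employees b ON a.manager_id = b.id

Result:
item  | manager
------+--------
Iris  | NULL   
Julia | Iris   
Ivan  | NULL   
Hank  | Ivan   
Yara  | Julia  


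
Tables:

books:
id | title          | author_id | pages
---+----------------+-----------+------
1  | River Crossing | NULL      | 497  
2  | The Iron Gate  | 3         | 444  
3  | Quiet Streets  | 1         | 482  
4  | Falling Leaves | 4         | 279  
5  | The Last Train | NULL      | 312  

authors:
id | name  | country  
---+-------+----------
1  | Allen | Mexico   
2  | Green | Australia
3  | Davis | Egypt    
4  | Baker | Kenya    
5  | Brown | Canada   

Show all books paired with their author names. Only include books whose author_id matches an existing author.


INNER JOIN keeps only books rows whose author_id matches an id in authors. Walk through each book:
  - book 1 (River Crossing): author_id=NULL, no match -> dropped
  - book 2 (The Iron Gate): author_id=3 -> matches Davis
  - book 3 (Quiet Streets): author_id=1 -> matches Allen
  - book 4 (Falling Leaves): author_id=4 -> matches Baker
  - book 5 (The Last Train): author_id=NULL, no match -> dropped
So 2 of 5 rows are dropped.

SQL:
SELECT a.title, b.name AS author
FROM books a
INNER JOIN authors b ON a.author_id = b.id

Result:
title          | author
---------------+-------
The Iron Gate  | Davis 
Quiet Streets  | Allen 
Falling Leaves | Baker 


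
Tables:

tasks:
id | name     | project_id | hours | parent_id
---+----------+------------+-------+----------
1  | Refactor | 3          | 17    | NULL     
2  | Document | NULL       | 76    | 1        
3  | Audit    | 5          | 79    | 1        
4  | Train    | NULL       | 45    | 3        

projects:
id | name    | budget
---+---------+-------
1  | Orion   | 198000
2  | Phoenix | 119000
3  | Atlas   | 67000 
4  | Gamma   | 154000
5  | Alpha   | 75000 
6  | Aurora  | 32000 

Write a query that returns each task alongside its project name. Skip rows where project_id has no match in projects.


INNER JOIN keeps only tasks rows whose project_id matches an id in projects. Walk through each task:
  - task 1 (Refactor): project_id=3 -> matches Atlas
  - task 2 (Document): project_id=NULL, no match -> dropped
  - task 3 (Audit): project_id=5 -> matches Alpha
  - task 4 (Train): project_id=NULL, no match -> dropped
So 2 of 4 rows are dropped.

SQL:
SELECT a.name, b.name AS project
FROM tasks a
INNER JOIN projects b ON a.project_id = b.id

Result:
name     | project
---------+--------
Refactor | Atlas  
Audit    | Alpha  


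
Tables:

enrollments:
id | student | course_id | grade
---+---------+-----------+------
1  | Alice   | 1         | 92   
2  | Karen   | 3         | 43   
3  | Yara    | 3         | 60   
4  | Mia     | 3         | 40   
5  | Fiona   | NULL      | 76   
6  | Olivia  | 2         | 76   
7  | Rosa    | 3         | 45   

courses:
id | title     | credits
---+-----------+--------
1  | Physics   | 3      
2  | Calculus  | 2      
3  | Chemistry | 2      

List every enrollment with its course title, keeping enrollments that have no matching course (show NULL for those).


LEFT JOIN keeps every row from enrollments (the left table); where course_id has no match in courses, the course columns become NULL. Walk through each enrollment:
  - enrollment 1 (Alice): course_id=1 -> matches Physics
  - enrollment 2 (Karen): course_id=3 -> matches Chemistry
  - enrollment 3 (Yara): course_id=3 -> matches Chemistry
  - enrollment 4 (Mia): course_id=3 -> matches Chemistry
  - enrollment 5 (Fiona): course_id=NULL, no match -> kept with NULL
  - enrollment 6 (Olivia): course_id=2 -> matches Calculus
  - enrollment 7 (Rosa): course_id=3 -> matches Chemistry
All 7 rows appear; 1 has NULL course.

SQL:
SELECT a.student, b.title AS course
FROM enrollments a
LEFT JOIN courses b ON a.course_id = b.id

Result:
student | course   
--------+----------
Alice   | Physics  
Karen   | Chemistry
Yara    | Chemistry
Mia     | Chemistry
Fiona   | NULL     
Olivia  | Calculus 
Rosa    | Chemistry


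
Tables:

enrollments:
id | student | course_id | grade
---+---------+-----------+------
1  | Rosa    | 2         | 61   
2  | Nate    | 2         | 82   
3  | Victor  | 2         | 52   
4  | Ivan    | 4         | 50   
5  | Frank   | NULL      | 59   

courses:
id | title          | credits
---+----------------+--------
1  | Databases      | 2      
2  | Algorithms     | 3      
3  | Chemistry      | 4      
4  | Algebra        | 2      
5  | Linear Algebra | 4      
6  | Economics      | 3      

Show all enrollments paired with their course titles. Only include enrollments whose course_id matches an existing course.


INNER JOIN keeps only enrollments rows whose course_id matches an id in courses. Walk through each enrollment:
  - enrollment 1 (Rosa): course_id=2 -> matches Algorithms
  - enrollment 2 (Nate): course_id=2 -> matches Algorithms
  - enrollment 3 (Victor): course_id=2 -> matches Algorithms
  - enrollment 4 (Ivan): course_id=4 -> matches Algebra
  - enrollment 5 (Frank): course_id=NULL, no match -> dropped
So 1 of 5 rows is dropped.

SQL:
SELECT a.student, b.title AS course
FROM enrollments a
INNER JOIN courses b ON a.course_id = b.id

Result:
student | course    
--------+-----------
Rosa    | Algorithms
Nate    | Algorithms
Victor  | Algorithms
Ivan    | Algebra   


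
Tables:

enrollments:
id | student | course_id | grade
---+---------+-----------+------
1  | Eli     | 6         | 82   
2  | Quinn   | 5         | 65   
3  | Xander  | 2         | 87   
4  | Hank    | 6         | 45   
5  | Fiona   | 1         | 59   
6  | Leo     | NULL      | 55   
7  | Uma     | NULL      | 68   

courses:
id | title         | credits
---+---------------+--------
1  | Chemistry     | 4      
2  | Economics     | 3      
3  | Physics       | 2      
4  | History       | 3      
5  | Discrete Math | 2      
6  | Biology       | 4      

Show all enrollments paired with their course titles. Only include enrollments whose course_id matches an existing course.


INNER JOIN keeps only enrollments rows whose course_id matches an id in courses. Walk through each enrollment:
  - enrollment 1 (Eli): course_id=6 -> matches Biology
  - enrollment 2 (Quinn): course_id=5 -> matches Discrete Math
  - enrollment 3 (Xander): course_id=2 -> matches Economics
  - enrollment 4 (Hank): course_id=6 -> matches Biology
  - enrollment 5 (Fiona): course_id=1 -> matches Chemistry
  - enrollment 6 (Leo): course_id=NULL, no match -> dropped
  - enrollment 7 (Uma): course_id=NULL, no match -> dropped
So 2 of 7 rows are dropped.

SQL:
SELECT a.student, b.title AS course
FROM enrollments a
INNER JOIN courses b ON a.course_id = b.id

Result:
student | course       
--------+--------------
Eli     | Biology      
Quinn   | Discrete Math
Xander  | Economics    
Hank    | Biology      
Fiona   | Chemistry    


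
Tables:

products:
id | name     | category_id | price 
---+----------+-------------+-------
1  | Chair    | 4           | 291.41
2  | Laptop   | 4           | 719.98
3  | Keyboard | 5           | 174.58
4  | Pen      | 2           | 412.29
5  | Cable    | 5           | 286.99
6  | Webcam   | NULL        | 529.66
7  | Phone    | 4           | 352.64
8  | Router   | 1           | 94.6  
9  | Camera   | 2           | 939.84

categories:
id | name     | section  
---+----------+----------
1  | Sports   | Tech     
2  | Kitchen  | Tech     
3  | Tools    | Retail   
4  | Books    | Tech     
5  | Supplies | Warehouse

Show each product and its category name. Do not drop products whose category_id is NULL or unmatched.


LEFT JOIN keeps every row from products (the left table); where category_id has no match in categories, the category columns become NULL. Walk through each product:
  - product 1 (Chair): category_id=4 -> matches Books
  - product 2 (Laptop): category_id=4 -> matches Books
  - product 3 (Keyboard): category_id=5 -> matches Supplies
  - product 4 (Pen): category_id=2 -> matches Kitchen
  - product 5 (Cable): category_id=5 -> matches Supplies
  - product 6 (Webcam): category_id=NULL, no match -> kept with NULL
  - product 7 (Phone): category_id=4 -> matches Books
  - product 8 (Router): category_id=1 -> matches Sports
  - product 9 (Camera): category_id=2 -> matches Kitchen
All 9 rows appear; 1 has NULL category.

SQL:
SELECT a.name, b.name AS category
FROM products a
LEFT JOIN categories b ON a.category_id = b.id

Result:
name     | category
---------+---------
Chair    | Books   
Laptop   | Books   
Keyboard | Supplies
Pen      | Kitchen 
Cable    | Supplies
Webcam   | NULL    
Phone    | Books   
Router   | Sports  
Camera   | Kitchen 


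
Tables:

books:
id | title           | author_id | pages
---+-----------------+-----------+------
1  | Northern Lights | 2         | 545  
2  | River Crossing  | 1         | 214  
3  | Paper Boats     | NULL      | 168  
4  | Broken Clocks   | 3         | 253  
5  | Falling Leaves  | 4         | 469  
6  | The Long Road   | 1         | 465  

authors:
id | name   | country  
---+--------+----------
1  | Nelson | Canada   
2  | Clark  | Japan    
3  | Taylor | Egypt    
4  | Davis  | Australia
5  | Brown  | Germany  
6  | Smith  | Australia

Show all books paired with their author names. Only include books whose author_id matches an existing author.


INNER JOIN keeps only books rows whose author_id matches an id in authors. Walk through each book:
  - book 1 (Northern Lights): author_id=2 -> matches Clark
  - book 2 (River Crossing): author_id=1 -> matches Nelson
  - book 3 (Paper Boats): author_id=NULL, no match -> dropped
  - book 4 (Broken Clocks): author_id=3 -> matches Taylor
  - book 5 (Falling Leaves): author_id=4 -> matches Davis
  - book 6 (The Long Road): author_id=1 -> matches Nelson
So 1 of 6 rows is dropped.

SQL:
SELECT a.title, b.name AS author
FROM books a
INNER JOIN authors b ON a.author_id = b.id

Result:
title           | author
----------------+-------
Northern Lights | Clark 
River Crossing  | Nelson
Broken Clocks   | Taylor
Falling Leaves  | Davis 
The Long Road   | Nelson


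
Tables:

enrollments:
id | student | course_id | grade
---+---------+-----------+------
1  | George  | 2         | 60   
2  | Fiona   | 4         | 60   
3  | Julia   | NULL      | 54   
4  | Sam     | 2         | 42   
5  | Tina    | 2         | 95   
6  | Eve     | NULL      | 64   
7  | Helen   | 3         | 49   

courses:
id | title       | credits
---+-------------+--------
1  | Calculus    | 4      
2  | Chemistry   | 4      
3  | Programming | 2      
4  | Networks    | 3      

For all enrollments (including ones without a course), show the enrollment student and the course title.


LEFT JOIN keeps every row from enrollments (the left table); where course_id has no match in courses, the course columns become NULL. Walk through each enrollment:
  - enrollment 1 (George): course_id=2 -> matches Chemistry
  - enrollment 2 (Fiona): course_id=4 -> matches Networks
  - enrollment 3 (Julia): course_id=NULL, no match -> kept with NULL
  - enrollment 4 (Sam): course_id=2 -> matches Chemistry
  - enrollment 5 (Tina): course_id=2 -> matches Chemistry
  - enrollment 6 (Eve): course_id=NULL, no match -> kept with NULL
  - enrollment 7 (Helen): course_id=3 -> matches Programming
All 7 rows appear; 2 have NULL course.

SQL:
SELECT a.student, b.title AS course
FROM enrollments a
LEFT JOIN courses b ON a.course_id = b.id

Result:
student | course     
--------+------------
George  | Chemistry  
Fiona   | Networks   
Julia   | NULL       
Sam     | Chemistry  
Tina    | Chemistry  
Eve     | NULL       
Helen   | Programming


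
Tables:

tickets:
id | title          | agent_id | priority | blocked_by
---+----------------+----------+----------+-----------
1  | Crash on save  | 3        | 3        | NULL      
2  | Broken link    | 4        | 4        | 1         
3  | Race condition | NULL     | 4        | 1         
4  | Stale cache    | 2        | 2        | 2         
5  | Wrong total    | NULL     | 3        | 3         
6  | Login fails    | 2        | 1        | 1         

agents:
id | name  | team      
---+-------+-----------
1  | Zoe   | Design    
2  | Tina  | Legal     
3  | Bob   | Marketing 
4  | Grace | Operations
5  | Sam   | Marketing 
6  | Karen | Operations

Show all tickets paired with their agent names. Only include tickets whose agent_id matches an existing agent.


INNER JOIN keeps only tickets rows whose agent_id matches an id in agents. Walk through each ticket:
  - ticket 1 (Crash on save): agent_id=3 -> matches Bob
  - ticket 2 (Broken link): agent_id=4 -> matches Grace
  - ticket 3 (Race condition): agent_id=NULL, no match -> dropped
  - ticket 4 (Stale cache): agent_id=2 -> matches Tina
  - ticket 5 (Wrong total): agent_id=NULL, no match -> dropped
  - ticket 6 (Login fails): agent_id=2 -> matches Tina
So 2 of 6 rows are dropped.

SQL:
SELECT a.title, b.name AS agent
FROM tickets a
INNER JOIN agents b ON a.agent_id = b.id

Result:
title         | agent
--------------+------
Crash on save | Bob  
Broken link   | Grace
Stale cache   | Tina 
Login fails   | Tina 


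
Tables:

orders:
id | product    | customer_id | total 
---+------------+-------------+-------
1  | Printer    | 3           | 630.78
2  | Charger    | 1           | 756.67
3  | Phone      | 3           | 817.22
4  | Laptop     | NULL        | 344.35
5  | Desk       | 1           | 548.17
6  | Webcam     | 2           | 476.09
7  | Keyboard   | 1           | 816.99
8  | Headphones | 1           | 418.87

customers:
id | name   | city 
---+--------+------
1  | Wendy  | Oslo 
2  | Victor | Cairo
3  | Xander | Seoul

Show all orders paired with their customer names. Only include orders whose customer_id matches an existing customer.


INNER JOIN keeps only orders rows whose customer_id matches an id in customers. Walk through each order:
  - order 1 (Printer): customer_id=3 -> matches Xander
  - order 2 (Charger): customer_id=1 -> matches Wendy
  - order 3 (Phone): customer_id=3 -> matches Xander
  - order 4 (Laptop): customer_id=NULL, no match -> dropped
  - order 5 (Desk): customer_id=1 -> matches Wendy
  - order 6 (Webcam): customer_id=2 -> matches Victor
  - order 7 (Keyboard): customer_id=1 -> matches Wendy
  - order 8 (Headphones): customer_id=1 -> matches Wendy
So 1 of 8 rows is dropped.

SQL:
SELECT a.product, b.name AS customer
FROM orders a
INNER JOIN customers b ON a.customer_id = b.id

Result:
product    | customer
-----------+---------
Printer    | Xander  
Charger    | Wendy   
Phone      | Xander  
Desk       | Wendy   
Webcam     | Victor  
Keyboard   | Wendy   
Headphones | Wendy   


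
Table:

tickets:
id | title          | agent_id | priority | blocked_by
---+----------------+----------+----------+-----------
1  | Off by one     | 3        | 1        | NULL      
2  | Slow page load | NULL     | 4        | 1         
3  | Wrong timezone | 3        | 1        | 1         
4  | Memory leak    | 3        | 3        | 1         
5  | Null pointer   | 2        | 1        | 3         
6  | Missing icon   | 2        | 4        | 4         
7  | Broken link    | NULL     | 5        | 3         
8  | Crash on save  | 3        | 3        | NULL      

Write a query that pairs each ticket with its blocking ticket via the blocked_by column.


This is a self-join: tickets is joined to a second copy of itself, matching each row's blocked_by to another row's id. Use LEFT JOIN so rows with blocked_by=NULL are kept.
  - ticket 1 (Off by one): blocked_by=NULL -> NULL
  - ticket 2 (Slow page load): blocked_by=1 -> Off by one
  - ticket 3 (Wrong timezone): blocked_by=1 -> Off by one
  - ticket 4 (Memory leak): blocked_by=1 -> Off by one
  - ticket 5 (Null pointer): blocked_by=3 -> Wrong timezone
  - ticket 6 (Missing icon): blocked_by=4 -> Memory leak
  - ticket 7 (Broken link): blocked_by=3 -> Wrong timezone
  - ticket 8 (Crash on save): blocked_by=NULL -> NULL

SQL:
SELECT a.title AS item, b.title AS blocked_by
FROM tickets a
LEFT JOIN tickets b ON a.blocked_by = b.id

Result:
item           | blocked_by    
---------------+---------------
Off by one     | NULL          
Slow page load | Off by one    
Wrong timezone | Off by one    
Memory leak    | Off by one    
Null pointer   | Wrong timezone
Missing icon   | Memory leak   
Broken link    | Wrong timezone
Crash on save  | NULL          


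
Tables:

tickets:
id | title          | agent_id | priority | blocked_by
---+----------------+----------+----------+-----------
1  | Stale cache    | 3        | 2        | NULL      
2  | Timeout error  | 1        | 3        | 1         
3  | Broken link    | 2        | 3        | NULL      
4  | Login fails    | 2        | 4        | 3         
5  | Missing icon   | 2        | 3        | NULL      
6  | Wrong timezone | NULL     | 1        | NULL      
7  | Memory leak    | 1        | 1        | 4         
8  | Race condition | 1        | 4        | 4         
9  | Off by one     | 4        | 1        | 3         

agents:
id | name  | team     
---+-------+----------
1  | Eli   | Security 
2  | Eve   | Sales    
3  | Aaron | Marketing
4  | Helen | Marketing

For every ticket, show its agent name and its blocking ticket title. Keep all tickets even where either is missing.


Two LEFT JOINs from the same base table tickets: one to agents via agent_id, one to tickets itself via blocked_by. Both are LEFT so every ticket is preserved.
Match against agents:
  - ticket 1 (Stale cache): agent_id=3 -> matches Aaron
  - ticket 2 (Timeout error): agent_id=1 -> matches Eli
  - ticket 3 (Broken link): agent_id=2 -> matches Eve
  - ticket 4 (Login fails): agent_id=2 -> matches Eve
  - ticket 5 (Missing icon): agent_id=2 -> matches Eve
  - ticket 6 (Wrong timezone): agent_id=NULL, no match -> kept with NULL
  - ticket 7 (Memory leak): agent_id=1 -> matches Eli
  - ticket 8 (Race condition): agent_id=1 -> matches Eli
  - ticket 9 (Off by one): agent_id=4 -> matches Helen
Match against tickets (self):
  - ticket 1 (Stale cache): blocked_by=NULL -> NULL
  - ticket 2 (Timeout error): blocked_by=1 -> Stale cache
  - ticket 3 (Broken link): blocked_by=NULL -> NULL
  - ticket 4 (Login fails): blocked_by=3 -> Broken link
  - ticket 5 (Missing icon): blocked_by=NULL -> NULL
  - ticket 6 (Wrong timezone): blocked_by=NULL -> NULL
  - ticket 7 (Memory leak): blocked_by=4 -> Login fails
  - ticket 8 (Race condition): blocked_by=4 -> Login fails
  - ticket 9 (Off by one): blocked_by=3 -> Broken link

SQL:
SELECT a.title, b.name AS agent, c.title AS blocked_by
FROM tickets a
LEFT JOIN agents b ON a.agent_id = b.id
LEFT JOIN tickets c ON a.blocked_by = c.id

Result:
title          | agent | blocked_by 
---------------+-------+------------
Stale cache    | Aaron | NULL       
Timeout error  | Eli   | Stale cache
Broken link    | Eve   | NULL       
Login fails    | Eve   | Broken link
Missing icon   | Eve   | NULL       
Wrong timezone | NULL  | NULL       
Memory leak    | Eli   | Login fails
Race condition | Eli   | Login fails
Off by one     | Helen | Broken link


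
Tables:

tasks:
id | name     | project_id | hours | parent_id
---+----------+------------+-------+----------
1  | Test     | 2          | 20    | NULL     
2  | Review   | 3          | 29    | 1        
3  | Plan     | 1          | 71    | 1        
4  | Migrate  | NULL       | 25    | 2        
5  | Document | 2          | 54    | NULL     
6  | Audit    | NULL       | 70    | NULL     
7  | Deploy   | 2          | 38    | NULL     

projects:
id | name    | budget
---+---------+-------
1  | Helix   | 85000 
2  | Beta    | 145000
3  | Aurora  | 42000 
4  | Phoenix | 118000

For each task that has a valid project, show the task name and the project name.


INNER JOIN keeps only tasks rows whose project_id matches an id in projects. Walk through each task:
  - task 1 (Test): project_id=2 -> matches Beta
  - task 2 (Review): project_id=3 -> matches Aurora
  - task 3 (Plan): project_id=1 -> matches Helix
  - task 4 (Migrate): project_id=NULL, no match -> dropped
  - task 5 (Document): project_id=2 -> matches Beta
  - task 6 (Audit): project_id=NULL, no match -> dropped
  - task 7 (Deploy): project_id=2 -> matches Beta
So 2 of 7 rows are dropped.

SQL:
SELECT a.name, b.name AS project
FROM tasks a
INNER JOIN projects b ON a.project_id = b.id

Result:
name     | project
---------+--------
Test     | Beta   
Review   | Aurora 
Plan     | Helix  
Document | Beta   
Deploy   | Beta   


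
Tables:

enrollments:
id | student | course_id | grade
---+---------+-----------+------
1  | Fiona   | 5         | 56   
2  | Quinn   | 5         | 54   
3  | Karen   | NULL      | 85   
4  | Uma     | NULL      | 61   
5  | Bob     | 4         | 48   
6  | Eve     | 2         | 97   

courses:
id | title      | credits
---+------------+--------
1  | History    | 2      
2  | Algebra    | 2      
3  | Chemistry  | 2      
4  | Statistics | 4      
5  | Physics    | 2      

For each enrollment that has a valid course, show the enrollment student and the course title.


INNER JOIN keeps only enrollments rows whose course_id matches an id in courses. Walk through each enrollment:
  - enrollment 1 (Fiona): course_id=5 -> matches Physics
  - enrollment 2 (Quinn): course_id=5 -> matches Physics
  - enrollment 3 (Karen): course_id=NULL, no match -> dropped
  - enrollment 4 (Uma): course_id=NULL, no match -> dropped
  - enrollment 5 (Bob): course_id=4 -> matches Statistics
  - enrollment 6 (Eve): course_id=2 -> matches Algebra
So 2 of 6 rows are dropped.

SQL:
SELECT a.student, b.title AS course
FROM enrollments a
INNER JOIN courses b ON a.course_id = b.id

Result:
student | course    
--------+-----------
Fiona   | Physics   
Quinn   | Physics   
Bob     | Statistics
Eve     | Algebra   


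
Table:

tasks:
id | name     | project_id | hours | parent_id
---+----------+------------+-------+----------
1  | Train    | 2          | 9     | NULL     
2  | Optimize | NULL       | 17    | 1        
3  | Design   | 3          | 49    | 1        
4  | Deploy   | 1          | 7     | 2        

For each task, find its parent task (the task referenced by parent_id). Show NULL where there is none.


This is a self-join: tasks is joined to a second copy of itself, matching each row's parent_id to another row's id. Use LEFT JOIN so rows with parent_id=NULL are kept.
  - task 1 (Train): parent_id=NULL -> NULL
  - task 2 (Optimize): parent_id=1 -> Train
  - task 3 (Design): parent_id=1 -> Train
  - task 4 (Deploy): parent_id=2 -> Optimize

SQL:
SELECT a.name AS item, b.name AS parent
FROM tasks a
LEFT JOIN tasks b ON a.parent_id = b.id

Result:
item     | parent  
---------+---------
Train    | NULL    
Optimize | Train   
Design   | Train   
Deploy   | Optimize


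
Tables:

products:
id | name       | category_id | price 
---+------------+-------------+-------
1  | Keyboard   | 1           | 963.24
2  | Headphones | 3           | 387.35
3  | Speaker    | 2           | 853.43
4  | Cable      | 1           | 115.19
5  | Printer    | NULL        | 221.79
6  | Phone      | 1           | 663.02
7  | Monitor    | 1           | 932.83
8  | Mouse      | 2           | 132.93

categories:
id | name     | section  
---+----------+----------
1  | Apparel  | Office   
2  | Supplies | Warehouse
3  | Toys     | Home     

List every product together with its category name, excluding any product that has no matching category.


INNER JOIN keeps only products rows whose category_id matches an id in categories. Walk through each product:
  - product 1 (Keyboard): category_id=1 -> matches Apparel
  - product 2 (Headphones): category_id=3 -> matches Toys
  - product 3 (Speaker): category_id=2 -> matches Supplies
  - product 4 (Cable): category_id=1 -> matches Apparel
  - product 5 (Printer): category_id=NULL, no match -> dropped
  - product 6 (Phone): category_id=1 -> matches Apparel
  - product 7 (Monitor): category_id=1 -> matches Apparel
  - product 8 (Mouse): category_id=2 -> matches Supplies
So 1 of 8 rows is dropped.

SQL:
SELECT a.name, b.name AS category
FROM products a
INNER JOIN categories b ON a.category_id = b.id

Result:
name       | category
-----------+---------
Keyboard   | Apparel 
Headphones | Toys    
Speaker    | Supplies
Cable      | Apparel 
Phone      | Apparel 
Monitor    | Apparel 
Mouse      | Supplies


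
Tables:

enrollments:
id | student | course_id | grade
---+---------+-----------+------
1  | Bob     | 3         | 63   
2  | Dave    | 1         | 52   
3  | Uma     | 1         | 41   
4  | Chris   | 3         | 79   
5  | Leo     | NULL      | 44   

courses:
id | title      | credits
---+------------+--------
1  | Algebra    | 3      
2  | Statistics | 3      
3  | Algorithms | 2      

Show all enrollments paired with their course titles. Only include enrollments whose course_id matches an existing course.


INNER JOIN keeps only enrollments rows whose course_id matches an id in courses. Walk through each enrollment:
  - enrollment 1 (Bob): course_id=3 -> matches Algorithms
  - enrollment 2 (Dave): course_id=1 -> matches Algebra
  - enrollment 3 (Uma): course_id=1 -> matches Algebra
  - enrollment 4 (Chris): course_id=3 -> matches Algorithms
  - enrollment 5 (Leo): course_id=NULL, no match -> dropped
So 1 of 5 rows is dropped.

SQL:
SELECT a.student, b.title AS course
FROM enrollments a
INNER JOIN courses b ON a.course_id = b.id

Result:
student | course    
--------+-----------
Bob     | Algorithms
Dave    | Algebra   
Uma     | Algebra   
Chris   | Algorithms


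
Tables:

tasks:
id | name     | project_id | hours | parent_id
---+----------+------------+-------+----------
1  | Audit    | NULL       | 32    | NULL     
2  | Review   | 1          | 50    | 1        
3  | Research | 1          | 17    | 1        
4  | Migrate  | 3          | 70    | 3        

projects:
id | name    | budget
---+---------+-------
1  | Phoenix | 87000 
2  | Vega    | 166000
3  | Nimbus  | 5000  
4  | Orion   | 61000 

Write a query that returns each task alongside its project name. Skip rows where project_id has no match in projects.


INNER JOIN keeps only tasks rows whose project_id matches an id in projects. Walk through each task:
  - task 1 (Audit): project_id=NULL, no match -> dropped
  - task 2 (Review): project_id=1 -> matches Phoenix
  - task 3 (Research): project_id=1 -> matches Phoenix
  - task 4 (Migrate): project_id=3 -> matches Nimbus
So 1 of 4 rows is dropped.

SQL:
SELECT a.name, b.name AS project
FROM tasks a
INNER JOIN projects b ON a.project_id = b.id

Result:
name     | project
---------+--------
Review   | Phoenix
Research | Phoenix
Migrate  | Nimbus 


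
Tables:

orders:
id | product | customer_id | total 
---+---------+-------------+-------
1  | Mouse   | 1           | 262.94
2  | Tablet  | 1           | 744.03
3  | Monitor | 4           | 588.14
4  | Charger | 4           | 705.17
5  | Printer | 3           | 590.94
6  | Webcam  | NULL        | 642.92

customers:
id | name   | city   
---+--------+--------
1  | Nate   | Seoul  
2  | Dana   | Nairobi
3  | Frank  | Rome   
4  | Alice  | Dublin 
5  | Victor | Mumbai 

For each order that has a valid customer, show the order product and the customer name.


INNER JOIN keeps only orders rows whose customer_id matches an id in customers. Walk through each order:
  - order 1 (Mouse): customer_id=1 -> matches Nate
  - order 2 (Tablet): customer_id=1 -> matches Nate
  - order 3 (Monitor): customer_id=4 -> matches Alice
  - order 4 (Charger): customer_id=4 -> matches Alice
  - order 5 (Printer): customer_id=3 -> matches Frank
  - order 6 (Webcam): customer_id=NULL, no match -> dropped
So 1 of 6 rows is dropped.

SQL:
SELECT a.product, b.name AS customer
FROM orders a
INNER JOIN customers b ON a.customer_id = b.id

Result:
product | customer
--------+---------
Mouse   | Nate    
Tablet  | Nate    
Monitor | Alice   
Charger | Alice   
Printer | Frank   


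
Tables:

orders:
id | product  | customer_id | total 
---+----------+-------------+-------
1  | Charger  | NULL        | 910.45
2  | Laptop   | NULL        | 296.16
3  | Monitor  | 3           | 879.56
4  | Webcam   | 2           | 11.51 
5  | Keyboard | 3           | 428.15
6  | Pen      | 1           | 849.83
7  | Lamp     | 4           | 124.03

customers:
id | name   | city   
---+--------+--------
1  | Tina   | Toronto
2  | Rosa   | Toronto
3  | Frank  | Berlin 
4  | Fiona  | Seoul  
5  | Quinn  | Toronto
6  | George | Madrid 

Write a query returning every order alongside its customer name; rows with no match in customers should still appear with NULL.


LEFT JOIN keeps every row from orders (the left table); where customer_id has no match in customers, the customer columns become NULL. Walk through each order:
  - order 1 (Charger): customer_id=NULL, no match -> kept with NULL
  - order 2 (Laptop): customer_id=NULL, no match -> kept with NULL
  - order 3 (Monitor): customer_id=3 -> matches Frank
  - order 4 (Webcam): customer_id=2 -> matches Rosa
  - order 5 (Keyboard): customer_id=3 -> matches Frank
  - order 6 (Pen): customer_id=1 -> matches Tina
  - order 7 (Lamp): customer_id=4 -> matches Fiona
All 7 rows appear; 2 have NULL customer.

SQL:
SELECT a.product, b.name AS customer
FROM orders a
LEFT JOIN customers b ON a.customer_id = b.id

Result:
product  | customer
---------+---------
Charger  | NULL    
Laptop   | NULL    
Monitor  | Frank   
Webcam   | Rosa    
Keyboard | Frank   
Pen      | Tina    
Lamp     | Fiona   


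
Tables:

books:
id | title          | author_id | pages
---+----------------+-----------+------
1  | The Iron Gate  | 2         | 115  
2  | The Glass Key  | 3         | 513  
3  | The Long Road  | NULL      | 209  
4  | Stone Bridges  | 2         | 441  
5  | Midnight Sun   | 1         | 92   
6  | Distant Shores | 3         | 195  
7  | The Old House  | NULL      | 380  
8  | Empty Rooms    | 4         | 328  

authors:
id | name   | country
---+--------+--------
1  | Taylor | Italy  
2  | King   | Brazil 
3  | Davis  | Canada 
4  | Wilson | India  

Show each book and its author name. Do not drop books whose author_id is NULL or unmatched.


LEFT JOIN keeps every row from books (the left table); where author_id has no match in authors, the author columns become NULL. Walk through each book:
  - book 1 (The Iron Gate): author_id=2 -> matches King
  - book 2 (The Glass Key): author_id=3 -> matches Davis
  - book 3 (The Long Road): author_id=NULL, no match -> kept with NULL
  - book 4 (Stone Bridges): author_id=2 -> matches King
  - book 5 (Midnight Sun): author_id=1 -> matches Taylor
  - book 6 (Distant Shores): author_id=3 -> matches Davis
  - book 7 (The Old House): author_id=NULL, no match -> kept with NULL
  - book 8 (Empty Rooms): author_id=4 -> matches Wilson
All 8 rows appear; 2 have NULL author.

SQL:
SELECT a.title, b.name AS author
FROM books a
LEFT JOIN authors b ON a.author_id = b.id

Result:
title          | author
---------------+-------
The Iron Gate  | King  
The Glass Key  | Davis 
The Long Road  | NULL  
Stone Bridges  | King  
Midnight Sun   | Taylor
Distant Shores | Davis 
The Old House  | NULL  
Empty Rooms    | Wilson


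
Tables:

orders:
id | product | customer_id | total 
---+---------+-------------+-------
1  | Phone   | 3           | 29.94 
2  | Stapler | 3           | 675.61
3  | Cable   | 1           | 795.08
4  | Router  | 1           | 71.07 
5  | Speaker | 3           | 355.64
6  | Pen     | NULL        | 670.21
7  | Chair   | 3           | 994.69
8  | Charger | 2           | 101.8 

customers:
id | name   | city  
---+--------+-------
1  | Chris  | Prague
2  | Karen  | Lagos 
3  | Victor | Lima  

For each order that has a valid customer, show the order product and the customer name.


INNER JOIN keeps only orders rows whose customer_id matches an id in customers. Walk through each order:
  - order 1 (Phone): customer_id=3 -> matches Victor
  - order 2 (Stapler): customer_id=3 -> matches Victor
  - order 3 (Cable): customer_id=1 -> matches Chris
  - order 4 (Router): customer_id=1 -> matches Chris
  - order 5 (Speaker): customer_id=3 -> matches Victor
  - order 6 (Pen): customer_id=NULL, no match -> dropped
  - order 7 (Chair): customer_id=3 -> matches Victor
  - order 8 (Charger): customer_id=2 -> matches Karen
So 1 of 8 rows is dropped.

SQL:
SELECT a.product, b.name AS customer
FROM orders a
INNER JOIN customers b ON a.customer_id = b.id

Result:
product | customer
--------+---------
Phone   | Victor  
Stapler | Victor  
Cable   | Chris   
Router  | Chris   
Speaker | Victor  
Chair   | Victor  
Charger | Karen   


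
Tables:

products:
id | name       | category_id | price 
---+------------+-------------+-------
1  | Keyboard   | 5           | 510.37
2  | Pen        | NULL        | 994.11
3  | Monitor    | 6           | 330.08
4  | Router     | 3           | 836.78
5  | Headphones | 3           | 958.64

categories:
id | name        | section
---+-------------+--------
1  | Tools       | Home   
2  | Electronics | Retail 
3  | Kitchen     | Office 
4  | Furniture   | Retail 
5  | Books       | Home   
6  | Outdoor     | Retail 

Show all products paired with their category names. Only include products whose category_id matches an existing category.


INNER JOIN keeps only products rows whose category_id matches an id in categories. Walk through each product:
  - product 1 (Keyboard): category_id=5 -> matches Books
  - product 2 (Pen): category_id=NULL, no match -> dropped
  - product 3 (Monitor): category_id=6 -> matches Outdoor
  - product 4 (Router): category_id=3 -> matches Kitchen
  - product 5 (Headphones): category_id=3 -> matches Kitchen
So 1 of 5 rows is dropped.

SQL:
SELECT a.name, b.name AS category
FROM products a
INNER JOIN categories b ON a.category_id = b.id

Result:
name       | category
-----------+---------
Keyboard   | Books   
Monitor    | Outdoor 
Router     | Kitchen 
Headphones | Kitchen 


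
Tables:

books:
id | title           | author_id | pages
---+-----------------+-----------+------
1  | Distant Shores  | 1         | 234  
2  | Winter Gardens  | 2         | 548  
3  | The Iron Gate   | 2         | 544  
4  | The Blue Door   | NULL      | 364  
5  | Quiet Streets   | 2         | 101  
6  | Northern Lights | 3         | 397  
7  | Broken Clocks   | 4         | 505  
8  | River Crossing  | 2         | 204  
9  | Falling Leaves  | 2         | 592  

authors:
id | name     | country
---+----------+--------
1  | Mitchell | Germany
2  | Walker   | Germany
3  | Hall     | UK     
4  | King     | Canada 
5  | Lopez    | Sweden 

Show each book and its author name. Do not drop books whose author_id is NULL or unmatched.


LEFT JOIN keeps every row from books (the left table); where author_id has no match in authors, the author columns become NULL. Walk through each book:
  - book 1 (Distant Shores): author_id=1 -> matches Mitchell
  - book 2 (Winter Gardens): author_id=2 -> matches Walker
  - book 3 (The Iron Gate): author_id=2 -> matches Walker
  - book 4 (The Blue Door): author_id=NULL, no match -> kept with NULL
  - book 5 (Quiet Streets): author_id=2 -> matches Walker
  - book 6 (Northern Lights): author_id=3 -> matches Hall
  - book 7 (Broken Clocks): author_id=4 -> matches King
  - book 8 (River Crossing): author_id=2 -> matches Walker
  - book 9 (Falling Leaves): author_id=2 -> matches Walker
All 9 rows appear; 1 has NULL author.

SQL:
SELECT a.title, b.name AS author
FROM books a
LEFT JOIN authors b ON a.author_id = b.id

Result:
title           | author  
----------------+---------
Distant Shores  | Mitchell
Winter Gardens  | Walker  
The Iron Gate   | Walker  
The Blue Door   | NULL    
Quiet Streets   | Walker  
Northern Lights | Hall    
Broken Clocks   | King    
River Crossing  | Walker  
Falling Leaves  | Walker  


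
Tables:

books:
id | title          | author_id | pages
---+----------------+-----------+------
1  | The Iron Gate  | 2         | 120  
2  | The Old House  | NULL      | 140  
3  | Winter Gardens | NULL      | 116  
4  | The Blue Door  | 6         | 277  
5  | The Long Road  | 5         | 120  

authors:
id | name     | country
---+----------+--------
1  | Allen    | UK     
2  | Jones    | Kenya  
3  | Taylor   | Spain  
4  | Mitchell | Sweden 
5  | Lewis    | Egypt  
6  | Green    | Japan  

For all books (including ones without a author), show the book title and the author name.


LEFT JOIN keeps every row from books (the left table); where author_id has no match in authors, the author columns become NULL. Walk through each book:
  - book 1 (The Iron Gate): author_id=2 -> matches Jones
  - book 2 (The Old House): author_id=NULL, no match -> kept with NULL
  - book 3 (Winter Gardens): author_id=NULL, no match -> kept with NULL
  - book 4 (The Blue Door): author_id=6 -> matches Green
  - book 5 (The Long Road): author_id=5 -> matches Lewis
All 5 rows appear; 2 have NULL author.

SQL:
SELECT a.title, b.name AS author
FROM books a
LEFT JOIN authors b ON a.author_id = b.id

Result:
title          | author
---------------+-------
The Iron Gate  | Jones 
The Old House  | NULL  
Winter Gardens | NULL  
The Blue Door  | Green 
The Long Road  | Lewis 


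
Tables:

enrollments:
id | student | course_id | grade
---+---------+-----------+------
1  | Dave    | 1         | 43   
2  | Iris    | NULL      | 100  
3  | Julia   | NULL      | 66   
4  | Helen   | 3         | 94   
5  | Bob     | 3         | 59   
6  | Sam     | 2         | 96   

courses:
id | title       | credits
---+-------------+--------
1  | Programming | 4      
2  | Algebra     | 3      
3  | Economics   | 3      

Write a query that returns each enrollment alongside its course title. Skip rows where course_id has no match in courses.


INNER JOIN keeps only enrollments rows whose course_id matches an id in courses. Walk through each enrollment:
  - enrollment 1 (Dave): course_id=1 -> matches Programming
  - enrollment 2 (Iris): course_id=NULL, no match -> dropped
  - enrollment 3 (Julia): course_id=NULL, no match -> dropped
  - enrollment 4 (Helen): course_id=3 -> matches Economics
  - enrollment 5 (Bob): course_id=3 -> matches Economics
  - enrollment 6 (Sam): course_id=2 -> matches Algebra
So 2 of 6 rows are dropped.

SQL:
SELECT a.student, b.title AS course
FROM enrollments a
INNER JOIN courses b ON a.course_id = b.id

Result:
student | course     
--------+------------
Dave    | Programming
Helen   | Economics  
Bob     | Economics  
Sam     | Algebra    


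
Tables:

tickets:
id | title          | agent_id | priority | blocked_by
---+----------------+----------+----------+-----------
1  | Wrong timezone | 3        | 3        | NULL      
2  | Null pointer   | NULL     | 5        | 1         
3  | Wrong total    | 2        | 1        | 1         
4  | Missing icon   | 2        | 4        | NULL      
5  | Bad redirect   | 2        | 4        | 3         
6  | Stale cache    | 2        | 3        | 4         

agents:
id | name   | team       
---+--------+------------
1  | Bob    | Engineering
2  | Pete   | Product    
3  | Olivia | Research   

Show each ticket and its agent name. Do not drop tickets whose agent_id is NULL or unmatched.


LEFT JOIN keeps every row from tickets (the left table); where agent_id has no match in agents, the agent columns become NULL. Walk through each ticket:
  - ticket 1 (Wrong timezone): agent_id=3 -> matches Olivia
  - ticket 2 (Null pointer): agent_id=NULL, no match -> kept with NULL
  - ticket 3 (Wrong total): agent_id=2 -> matches Pete
  - ticket 4 (Missing icon): agent_id=2 -> matches Pete
  - ticket 5 (Bad redirect): agent_id=2 -> matches Pete
  - ticket 6 (Stale cache): agent_id=2 -> matches Pete
All 6 rows appear; 1 has NULL agent.

SQL:
SELECT a.title, b.name AS agent
FROM tickets a
LEFT JOIN agents b ON a.agent_id = b.id

Result:
title          | agent 
---------------+-------
Wrong timezone | Olivia
Null pointer   | NULL  
Wrong total    | Pete  
Missing icon   | Pete  
Bad redirect   | Pete  
Stale cache    | Pete  
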